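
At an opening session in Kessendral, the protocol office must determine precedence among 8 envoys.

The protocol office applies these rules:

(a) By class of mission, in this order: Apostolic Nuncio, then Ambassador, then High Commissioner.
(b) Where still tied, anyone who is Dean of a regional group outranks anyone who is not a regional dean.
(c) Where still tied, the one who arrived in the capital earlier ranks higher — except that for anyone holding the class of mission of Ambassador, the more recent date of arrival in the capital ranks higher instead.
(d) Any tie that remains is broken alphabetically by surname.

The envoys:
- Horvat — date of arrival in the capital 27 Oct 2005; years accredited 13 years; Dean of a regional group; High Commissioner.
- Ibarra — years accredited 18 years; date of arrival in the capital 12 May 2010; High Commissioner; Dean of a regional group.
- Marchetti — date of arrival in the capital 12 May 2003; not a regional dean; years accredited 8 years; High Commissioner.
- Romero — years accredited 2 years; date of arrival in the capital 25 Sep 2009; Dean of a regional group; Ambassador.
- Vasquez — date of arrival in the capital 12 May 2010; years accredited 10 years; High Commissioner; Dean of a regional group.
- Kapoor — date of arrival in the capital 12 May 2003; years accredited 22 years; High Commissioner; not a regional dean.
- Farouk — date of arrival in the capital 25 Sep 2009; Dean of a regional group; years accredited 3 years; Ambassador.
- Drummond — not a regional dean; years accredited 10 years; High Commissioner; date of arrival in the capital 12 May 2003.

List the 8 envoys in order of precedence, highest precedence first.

By class of mission: Farouk and Romero (Ambassador); then Horvat, Ibarra, Vasquez, Drummond, Kapoor and Marchetti (High Commissioner).
Farouk and Romero are each Dean of a regional group, so the next rule applies.
Farouk and Romero both have date of arrival in the capital 25 Sep 2009, so the next rule applies.
Among Farouk and Romero, alphabetically by surname: Farouk before Romero.
Among Horvat, Ibarra, Vasquez, Drummond, Kapoor and Marchetti, Dean of a regional group before not a regional dean: Horvat, Ibarra and Vasquez (Dean of a regional group) before Drummond, Kapoor and Marchetti (not a regional dean).
Among Horvat, Ibarra and Vasquez, by date of arrival in the capital (earlier first): Horvat (27 Oct 2005) before Ibarra and Vasquez (12 May 2010).
Among Ibarra and Vasquez, alphabetically by surname: Ibarra before Vasquez.
Drummond, Kapoor and Marchetti all have date of arrival in the capital 12 May 2003, so the next rule applies.
Among Drummond, Kapoor and Marchetti, alphabetically by surname: Drummond before Kapoor before Marchetti.
Full order: Farouk, Romero, Horvat, Ibarra, Vasquez, Drummond, Kapoor, Marchetti.

Farouk, Romero, Horvat, Ibarra, Vasquez, Drummond, Kapoor, Marchetti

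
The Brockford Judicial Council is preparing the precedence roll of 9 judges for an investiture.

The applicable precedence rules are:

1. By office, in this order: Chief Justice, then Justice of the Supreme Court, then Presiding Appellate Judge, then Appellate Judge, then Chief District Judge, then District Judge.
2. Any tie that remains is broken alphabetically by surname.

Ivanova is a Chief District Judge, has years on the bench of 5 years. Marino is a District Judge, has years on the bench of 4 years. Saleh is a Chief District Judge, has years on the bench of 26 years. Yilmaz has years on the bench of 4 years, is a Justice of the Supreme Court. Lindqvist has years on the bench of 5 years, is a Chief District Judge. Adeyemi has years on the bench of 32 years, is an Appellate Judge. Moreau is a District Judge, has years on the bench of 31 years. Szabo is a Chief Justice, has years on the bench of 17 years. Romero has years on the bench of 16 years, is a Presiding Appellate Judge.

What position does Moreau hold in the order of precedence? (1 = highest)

9

By office: Szabo (Chief Justice); then Yilmaz (Justice of the Supreme Court); then Romero (Presiding Appellate Judge); then Adeyemi (Appellate Judge); then Ivanova, Lindqvist and Saleh (Chief District Judge); then Marino and Moreau (District Judge).
Among Ivanova, Lindqvist and Saleh, alphabetically by surname: Ivanova before Lindqvist before Saleh.
Among Marino and Moreau, alphabetically by surname: Marino before Moreau.
Order: Szabo, Yilmaz, Romero, Adeyemi, Ivanova, Lindqvist, Saleh, Marino, Moreau. So position 9.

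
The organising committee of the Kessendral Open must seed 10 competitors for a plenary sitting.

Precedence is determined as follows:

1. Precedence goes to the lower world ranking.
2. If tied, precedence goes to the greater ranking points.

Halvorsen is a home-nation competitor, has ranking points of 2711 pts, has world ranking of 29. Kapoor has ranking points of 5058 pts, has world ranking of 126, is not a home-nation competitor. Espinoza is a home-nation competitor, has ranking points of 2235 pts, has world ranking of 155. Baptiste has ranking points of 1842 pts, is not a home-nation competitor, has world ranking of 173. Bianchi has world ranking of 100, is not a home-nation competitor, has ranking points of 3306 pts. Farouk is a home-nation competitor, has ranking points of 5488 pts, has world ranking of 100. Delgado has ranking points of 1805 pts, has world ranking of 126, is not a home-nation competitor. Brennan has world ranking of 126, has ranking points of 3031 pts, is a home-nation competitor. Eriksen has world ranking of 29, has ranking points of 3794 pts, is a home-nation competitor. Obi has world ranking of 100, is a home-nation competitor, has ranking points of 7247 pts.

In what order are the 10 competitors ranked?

Eriksen, Halvorsen, Obi, Farouk, Bianchi, Kapoor, Brennan, Delgado, Espinoza, Baptiste

By world ranking (lower first): Eriksen and Halvorsen (both 29); then Obi, Farouk and Bianchi (each 100); then Kapoor, Brennan and Delgado (each 126); then Espinoza (155); then Baptiste (173).
Among Eriksen and Halvorsen, by ranking points (higher first): Eriksen (3794 pts) before Halvorsen (2711 pts).
Among Obi, Farouk and Bianchi, by ranking points (higher first): Obi (7247 pts) before Farouk (5488 pts) before Bianchi (3306 pts).
Among Kapoor, Brennan and Delgado, by ranking points (higher first): Kapoor (5058 pts) before Brennan (3031 pts) before Delgado (1805 pts).
Full order: Eriksen, Halvorsen, Obi, Farouk, Bianchi, Kapoor, Brennan, Delgado, Espinoza, Baptiste.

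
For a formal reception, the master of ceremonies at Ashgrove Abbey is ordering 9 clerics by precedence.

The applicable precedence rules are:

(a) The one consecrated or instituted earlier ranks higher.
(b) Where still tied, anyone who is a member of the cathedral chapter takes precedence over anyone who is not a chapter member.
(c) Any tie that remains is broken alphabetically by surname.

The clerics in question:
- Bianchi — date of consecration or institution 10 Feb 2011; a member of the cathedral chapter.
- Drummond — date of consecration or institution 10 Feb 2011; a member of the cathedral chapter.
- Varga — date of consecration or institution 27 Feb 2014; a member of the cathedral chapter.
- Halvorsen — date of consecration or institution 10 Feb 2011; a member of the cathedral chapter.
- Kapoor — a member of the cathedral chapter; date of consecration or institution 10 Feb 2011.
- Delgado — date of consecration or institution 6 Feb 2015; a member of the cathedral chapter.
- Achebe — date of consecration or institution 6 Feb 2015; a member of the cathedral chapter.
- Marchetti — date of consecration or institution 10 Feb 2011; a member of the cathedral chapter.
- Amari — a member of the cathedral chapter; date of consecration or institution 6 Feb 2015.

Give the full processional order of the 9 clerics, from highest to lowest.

By date of consecration or institution (earlier first): Bianchi, Drummond, Halvorsen, Kapoor and Marchetti (each 10 Feb 2011); then Varga (27 Feb 2014); then Achebe, Amari and Delgado (each 6 Feb 2015).
Bianchi, Drummond, Halvorsen, Kapoor and Marchetti are each a member of the cathedral chapter, so the next rule applies.
Among Bianchi, Drummond, Halvorsen, Kapoor and Marchetti, alphabetically by surname: Bianchi before Drummond before Halvorsen before Kapoor before Marchetti.
Achebe, Amari and Delgado are each a member of the cathedral chapter, so the next rule applies.
Among Achebe, Amari and Delgado, alphabetically by surname: Achebe before Amari before Delgado.
Full order: Bianchi, Drummond, Halvorsen, Kapoor, Marchetti, Varga, Achebe, Amari, Delgado.

Bianchi, Drummond, Halvorsen, Kapoor, Marchetti, Varga, Achebe, Amari, Delgado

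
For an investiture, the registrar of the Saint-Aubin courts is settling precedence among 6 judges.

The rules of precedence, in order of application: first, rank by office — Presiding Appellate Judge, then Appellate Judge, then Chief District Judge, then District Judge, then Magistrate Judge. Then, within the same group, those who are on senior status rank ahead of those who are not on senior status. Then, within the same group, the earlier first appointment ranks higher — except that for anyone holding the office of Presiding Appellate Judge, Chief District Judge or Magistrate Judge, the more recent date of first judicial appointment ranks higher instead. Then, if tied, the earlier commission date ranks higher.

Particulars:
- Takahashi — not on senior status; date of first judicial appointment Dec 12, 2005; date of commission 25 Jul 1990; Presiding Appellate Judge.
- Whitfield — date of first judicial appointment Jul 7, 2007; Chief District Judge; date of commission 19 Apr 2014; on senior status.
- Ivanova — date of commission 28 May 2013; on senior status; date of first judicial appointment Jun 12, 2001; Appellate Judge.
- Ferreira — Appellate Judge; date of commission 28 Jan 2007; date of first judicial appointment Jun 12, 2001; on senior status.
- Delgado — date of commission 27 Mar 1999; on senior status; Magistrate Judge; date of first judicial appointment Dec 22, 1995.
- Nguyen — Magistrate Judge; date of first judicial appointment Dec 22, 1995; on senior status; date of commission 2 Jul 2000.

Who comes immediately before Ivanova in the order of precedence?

Ferreira

By office: Takahashi (Presiding Appellate Judge); then Ferreira and Ivanova (Appellate Judge); then Whitfield (Chief District Judge); then Delgado and Nguyen (Magistrate Judge).
Ferreira and Ivanova are each on senior status, so the next rule applies.
Ferreira and Ivanova both have date of first judicial appointment Jun 12, 2001, so the next rule applies.
Among Ferreira and Ivanova, by date of commission (earlier first): Ferreira (28 Jan 2007) before Ivanova (28 May 2013).
Delgado and Nguyen are each on senior status, so the next rule applies.
Delgado and Nguyen both have date of first judicial appointment Dec 22, 1995, so the next rule applies.
Among Delgado and Nguyen, by date of commission (earlier first): Delgado (27 Mar 1999) before Nguyen (2 Jul 2000).
Order: Takahashi, Ferreira, Ivanova, Whitfield, Delgado, Nguyen.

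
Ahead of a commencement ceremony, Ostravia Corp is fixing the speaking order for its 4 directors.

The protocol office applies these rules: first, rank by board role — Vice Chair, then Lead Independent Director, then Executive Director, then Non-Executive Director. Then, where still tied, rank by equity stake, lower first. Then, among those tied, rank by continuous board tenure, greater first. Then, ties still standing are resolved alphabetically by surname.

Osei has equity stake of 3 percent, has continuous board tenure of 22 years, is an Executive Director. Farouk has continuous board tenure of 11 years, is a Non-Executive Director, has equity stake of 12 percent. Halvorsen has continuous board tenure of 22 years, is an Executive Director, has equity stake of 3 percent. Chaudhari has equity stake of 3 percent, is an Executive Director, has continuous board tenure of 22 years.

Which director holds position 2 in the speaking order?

By board role: Chaudhari, Halvorsen and Osei (Executive Director); then Farouk (Non-Executive Director).
Chaudhari, Halvorsen and Osei all have equity stake 3 percent, so the next rule applies.
Chaudhari, Halvorsen and Osei all have continuous board tenure 22 years, so the next rule applies.
Among Chaudhari, Halvorsen and Osei, alphabetically by surname: Chaudhari before Halvorsen before Osei.
Order: Chaudhari, Halvorsen, Osei, Farouk.

Halvorsen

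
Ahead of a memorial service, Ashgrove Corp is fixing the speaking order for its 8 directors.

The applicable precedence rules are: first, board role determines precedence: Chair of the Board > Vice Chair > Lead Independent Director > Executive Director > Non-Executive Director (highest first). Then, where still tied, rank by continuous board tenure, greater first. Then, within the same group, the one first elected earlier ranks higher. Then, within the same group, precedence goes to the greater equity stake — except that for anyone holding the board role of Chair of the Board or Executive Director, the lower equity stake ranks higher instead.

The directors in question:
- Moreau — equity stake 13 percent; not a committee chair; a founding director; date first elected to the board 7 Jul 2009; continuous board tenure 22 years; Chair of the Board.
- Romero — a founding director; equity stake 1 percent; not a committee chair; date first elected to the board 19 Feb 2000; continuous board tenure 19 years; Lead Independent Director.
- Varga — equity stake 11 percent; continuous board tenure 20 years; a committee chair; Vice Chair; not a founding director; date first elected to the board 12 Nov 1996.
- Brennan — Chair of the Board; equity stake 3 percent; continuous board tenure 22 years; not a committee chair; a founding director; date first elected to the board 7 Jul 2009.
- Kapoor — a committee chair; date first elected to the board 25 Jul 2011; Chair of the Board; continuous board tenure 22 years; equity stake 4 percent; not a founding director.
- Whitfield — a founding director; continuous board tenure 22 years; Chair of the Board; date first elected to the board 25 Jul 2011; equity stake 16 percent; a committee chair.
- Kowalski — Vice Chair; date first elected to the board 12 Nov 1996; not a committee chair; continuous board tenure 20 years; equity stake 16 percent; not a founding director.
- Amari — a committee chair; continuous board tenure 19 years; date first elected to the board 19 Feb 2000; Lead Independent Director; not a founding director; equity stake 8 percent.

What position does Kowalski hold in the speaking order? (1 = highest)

5

By board role: Brennan, Moreau, Kapoor and Whitfield (Chair of the Board); then Kowalski and Varga (Vice Chair); then Amari and Romero (Lead Independent Director).
Brennan, Moreau, Kapoor and Whitfield all have continuous board tenure 22 years, so the next rule applies.
Among Brennan, Moreau, Kapoor and Whitfield, by date first elected to the board (earlier first): Brennan and Moreau (7 Jul 2009) before Kapoor and Whitfield (25 Jul 2011).
Among Brennan and Moreau, by equity stake (lower first) (reversed rule for this group): Brennan (3 percent) before Moreau (13 percent).
Among Kapoor and Whitfield, by equity stake (lower first) (reversed rule for this group): Kapoor (4 percent) before Whitfield (16 percent).
Kowalski and Varga both have continuous board tenure 20 years, so the next rule applies.
Kowalski and Varga both have date first elected to the board 12 Nov 1996, so the next rule applies.
Among Kowalski and Varga, by equity stake (higher first): Kowalski (16 percent) before Varga (11 percent).
Amari and Romero both have continuous board tenure 19 years, so the next rule applies.
Amari and Romero both have date first elected to the board 19 Feb 2000, so the next rule applies.
Among Amari and Romero, by equity stake (higher first): Amari (8 percent) before Romero (1 percent).
Order: Brennan, Moreau, Kapoor, Whitfield, Kowalski, Varga, Amari, Romero. So position 5.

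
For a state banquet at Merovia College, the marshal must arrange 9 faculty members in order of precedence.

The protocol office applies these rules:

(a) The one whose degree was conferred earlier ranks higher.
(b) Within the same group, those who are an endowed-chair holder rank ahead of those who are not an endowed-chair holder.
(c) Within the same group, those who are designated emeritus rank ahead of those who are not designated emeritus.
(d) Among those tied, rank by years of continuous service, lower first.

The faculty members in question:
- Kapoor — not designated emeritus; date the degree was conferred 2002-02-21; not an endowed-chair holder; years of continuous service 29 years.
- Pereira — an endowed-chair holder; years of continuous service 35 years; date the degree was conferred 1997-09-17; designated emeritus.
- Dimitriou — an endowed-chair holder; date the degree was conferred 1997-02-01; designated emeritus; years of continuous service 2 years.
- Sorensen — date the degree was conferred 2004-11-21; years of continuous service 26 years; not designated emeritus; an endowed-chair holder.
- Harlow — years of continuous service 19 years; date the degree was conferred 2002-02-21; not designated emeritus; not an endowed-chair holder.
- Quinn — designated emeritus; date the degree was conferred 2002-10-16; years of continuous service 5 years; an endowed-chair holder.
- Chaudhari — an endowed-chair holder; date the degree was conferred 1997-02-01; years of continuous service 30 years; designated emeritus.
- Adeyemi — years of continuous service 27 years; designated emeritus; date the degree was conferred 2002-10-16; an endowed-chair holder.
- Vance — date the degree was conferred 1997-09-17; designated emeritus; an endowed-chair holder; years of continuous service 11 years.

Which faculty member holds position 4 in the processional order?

By date the degree was conferred (earlier first): Dimitriou and Chaudhari (both 1997-02-01); then Vance and Pereira (both 1997-09-17); then Harlow and Kapoor (both 2002-02-21); then Quinn and Adeyemi (both 2002-10-16); then Sorensen (2004-11-21).
Dimitriou and Chaudhari are each an endowed-chair holder, so the next rule applies.
Dimitriou and Chaudhari are each designated emeritus, so the next rule applies.
Among Dimitriou and Chaudhari, by years of continuous service (lower first): Dimitriou (2 years) before Chaudhari (30 years).
Vance and Pereira are each an endowed-chair holder, so the next rule applies.
Vance and Pereira are each designated emeritus, so the next rule applies.
Among Vance and Pereira, by years of continuous service (lower first): Vance (11 years) before Pereira (35 years).
Harlow and Kapoor are each not an endowed-chair holder, so the next rule applies.
Harlow and Kapoor are each not designated emeritus, so the next rule applies.
Among Harlow and Kapoor, by years of continuous service (lower first): Harlow (19 years) before Kapoor (29 years).
Quinn and Adeyemi are each an endowed-chair holder, so the next rule applies.
Quinn and Adeyemi are each designated emeritus, so the next rule applies.
Among Quinn and Adeyemi, by years of continuous service (lower first): Quinn (5 years) before Adeyemi (27 years).
Order: Dimitriou, Chaudhari, Vance, Pereira, Harlow, Kapoor, Quinn, Adeyemi, Sorensen.

Pereira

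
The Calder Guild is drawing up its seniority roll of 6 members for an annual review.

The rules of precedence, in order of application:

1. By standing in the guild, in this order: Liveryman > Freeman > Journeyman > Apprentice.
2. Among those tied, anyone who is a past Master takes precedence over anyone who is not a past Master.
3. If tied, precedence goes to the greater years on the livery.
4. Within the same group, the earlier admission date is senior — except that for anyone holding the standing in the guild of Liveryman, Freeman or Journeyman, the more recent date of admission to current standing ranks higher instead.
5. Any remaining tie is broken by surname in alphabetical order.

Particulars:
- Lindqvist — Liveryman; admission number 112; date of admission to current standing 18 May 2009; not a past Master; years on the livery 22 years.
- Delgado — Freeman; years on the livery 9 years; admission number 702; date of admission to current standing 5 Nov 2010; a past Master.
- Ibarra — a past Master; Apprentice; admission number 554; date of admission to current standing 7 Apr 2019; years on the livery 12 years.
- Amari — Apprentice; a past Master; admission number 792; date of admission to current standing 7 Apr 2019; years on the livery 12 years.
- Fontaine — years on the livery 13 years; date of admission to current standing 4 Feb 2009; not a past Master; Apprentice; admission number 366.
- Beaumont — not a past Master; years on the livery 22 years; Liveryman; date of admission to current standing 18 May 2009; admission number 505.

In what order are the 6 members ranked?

By standing in the guild: Beaumont and Lindqvist (Liveryman); then Delgado (Freeman); then Amari, Ibarra and Fontaine (Apprentice).
Beaumont and Lindqvist are each not a past Master, so the next rule applies.
Beaumont and Lindqvist both have years on the livery 22 years, so the next rule applies.
Beaumont and Lindqvist both have date of admission to current standing 18 May 2009, so the next rule applies.
Among Beaumont and Lindqvist, alphabetically by surname: Beaumont before Lindqvist.
Among Amari, Ibarra and Fontaine, a past Master before not a past Master: Amari and Ibarra (a past Master) before Fontaine (not a past Master).
Amari and Ibarra both have years on the livery 12 years, so the next rule applies.
Amari and Ibarra both have date of admission to current standing 7 Apr 2019, so the next rule applies.
Among Amari and Ibarra, alphabetically by surname: Amari before Ibarra.
Full order: Beaumont, Lindqvist, Delgado, Amari, Ibarra, Fontaine.

Beaumont, Lindqvist, Delgado, Amari, Ibarra, Fontaine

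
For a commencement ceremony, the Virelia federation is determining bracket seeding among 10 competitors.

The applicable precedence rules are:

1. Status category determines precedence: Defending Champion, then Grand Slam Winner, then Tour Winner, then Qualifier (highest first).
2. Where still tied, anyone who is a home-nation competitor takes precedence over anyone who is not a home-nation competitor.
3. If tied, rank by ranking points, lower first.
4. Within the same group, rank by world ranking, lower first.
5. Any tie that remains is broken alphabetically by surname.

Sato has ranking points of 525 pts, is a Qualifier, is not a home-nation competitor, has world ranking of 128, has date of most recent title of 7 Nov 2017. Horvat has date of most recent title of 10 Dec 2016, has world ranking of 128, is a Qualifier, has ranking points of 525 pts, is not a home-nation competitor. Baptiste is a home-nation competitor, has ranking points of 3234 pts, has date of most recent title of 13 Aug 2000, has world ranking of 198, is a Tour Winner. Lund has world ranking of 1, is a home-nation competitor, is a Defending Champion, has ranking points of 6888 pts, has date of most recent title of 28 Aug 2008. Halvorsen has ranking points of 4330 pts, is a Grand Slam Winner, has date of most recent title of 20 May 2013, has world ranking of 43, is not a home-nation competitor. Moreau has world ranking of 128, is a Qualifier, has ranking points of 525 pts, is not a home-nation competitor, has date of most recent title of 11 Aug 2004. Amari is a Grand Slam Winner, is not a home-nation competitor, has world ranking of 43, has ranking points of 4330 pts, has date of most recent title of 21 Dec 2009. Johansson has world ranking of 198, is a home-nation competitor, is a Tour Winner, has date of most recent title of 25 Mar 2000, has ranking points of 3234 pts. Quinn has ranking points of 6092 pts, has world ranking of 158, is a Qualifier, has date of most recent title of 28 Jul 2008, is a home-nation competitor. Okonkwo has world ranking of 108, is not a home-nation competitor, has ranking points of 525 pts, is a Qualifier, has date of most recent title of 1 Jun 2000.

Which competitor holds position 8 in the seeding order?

By status category: Lund (Defending Champion); then Amari and Halvorsen (Grand Slam Winner); then Baptiste and Johansson (Tour Winner); then Quinn, Okonkwo, Horvat, Moreau and Sato (Qualifier).
Amari and Halvorsen are each not a home-nation competitor, so the next rule applies.
Amari and Halvorsen both have ranking points 4330 pts, so the next rule applies.
Amari and Halvorsen both have world ranking 43, so the next rule applies.
Among Amari and Halvorsen, alphabetically by surname: Amari before Halvorsen.
Baptiste and Johansson are each a home-nation competitor, so the next rule applies.
Baptiste and Johansson both have ranking points 3234 pts, so the next rule applies.
Baptiste and Johansson both have world ranking 198, so the next rule applies.
Among Baptiste and Johansson, alphabetically by surname: Baptiste before Johansson.
Among Quinn, Okonkwo, Horvat, Moreau and Sato, a home-nation competitor before not a home-nation competitor: Quinn (a home-nation competitor) before Okonkwo, Horvat, Moreau and Sato (not a home-nation competitor).
Okonkwo, Horvat, Moreau and Sato all have ranking points 525 pts, so the next rule applies.
Among Okonkwo, Horvat, Moreau and Sato, by world ranking (lower first): Okonkwo (108) before Horvat, Moreau and Sato (128).
Among Horvat, Moreau and Sato, alphabetically by surname: Horvat before Moreau before Sato.
Order: Lund, Amari, Halvorsen, Baptiste, Johansson, Quinn, Okonkwo, Horvat, Moreau, Sato.

Horvat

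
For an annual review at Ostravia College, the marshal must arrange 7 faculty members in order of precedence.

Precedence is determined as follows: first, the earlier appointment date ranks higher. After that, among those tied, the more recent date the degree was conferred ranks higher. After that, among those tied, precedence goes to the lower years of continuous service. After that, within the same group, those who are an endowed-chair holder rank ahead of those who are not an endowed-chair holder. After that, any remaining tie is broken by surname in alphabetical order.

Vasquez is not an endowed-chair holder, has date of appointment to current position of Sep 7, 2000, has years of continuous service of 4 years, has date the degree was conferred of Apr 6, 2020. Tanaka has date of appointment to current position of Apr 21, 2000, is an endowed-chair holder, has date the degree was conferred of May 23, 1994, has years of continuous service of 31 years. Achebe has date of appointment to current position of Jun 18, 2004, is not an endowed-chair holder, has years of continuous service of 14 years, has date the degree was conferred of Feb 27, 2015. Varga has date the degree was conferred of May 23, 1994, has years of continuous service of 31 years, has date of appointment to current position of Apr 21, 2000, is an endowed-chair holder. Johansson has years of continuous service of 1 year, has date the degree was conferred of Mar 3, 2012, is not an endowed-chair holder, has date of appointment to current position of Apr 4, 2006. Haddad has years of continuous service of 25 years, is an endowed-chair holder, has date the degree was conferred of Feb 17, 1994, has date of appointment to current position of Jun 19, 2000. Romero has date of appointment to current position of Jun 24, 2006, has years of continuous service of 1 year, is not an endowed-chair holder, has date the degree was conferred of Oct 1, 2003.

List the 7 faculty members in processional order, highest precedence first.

Tanaka, Varga, Haddad, Vasquez, Achebe, Johansson, Romero

By date of appointment to current position (earlier first): Tanaka and Varga (both Apr 21, 2000); then Haddad (Jun 19, 2000); then Vasquez (Sep 7, 2000); then Achebe (Jun 18, 2004); then Johansson (Apr 4, 2006); then Romero (Jun 24, 2006).
Tanaka and Varga both have date the degree was conferred May 23, 1994, so the next rule applies.
Tanaka and Varga both have years of continuous service 31 years, so the next rule applies.
Tanaka and Varga are each an endowed-chair holder, so the next rule applies.
Among Tanaka and Varga, alphabetically by surname: Tanaka before Varga.
Full order: Tanaka, Varga, Haddad, Vasquez, Achebe, Johansson, Romero.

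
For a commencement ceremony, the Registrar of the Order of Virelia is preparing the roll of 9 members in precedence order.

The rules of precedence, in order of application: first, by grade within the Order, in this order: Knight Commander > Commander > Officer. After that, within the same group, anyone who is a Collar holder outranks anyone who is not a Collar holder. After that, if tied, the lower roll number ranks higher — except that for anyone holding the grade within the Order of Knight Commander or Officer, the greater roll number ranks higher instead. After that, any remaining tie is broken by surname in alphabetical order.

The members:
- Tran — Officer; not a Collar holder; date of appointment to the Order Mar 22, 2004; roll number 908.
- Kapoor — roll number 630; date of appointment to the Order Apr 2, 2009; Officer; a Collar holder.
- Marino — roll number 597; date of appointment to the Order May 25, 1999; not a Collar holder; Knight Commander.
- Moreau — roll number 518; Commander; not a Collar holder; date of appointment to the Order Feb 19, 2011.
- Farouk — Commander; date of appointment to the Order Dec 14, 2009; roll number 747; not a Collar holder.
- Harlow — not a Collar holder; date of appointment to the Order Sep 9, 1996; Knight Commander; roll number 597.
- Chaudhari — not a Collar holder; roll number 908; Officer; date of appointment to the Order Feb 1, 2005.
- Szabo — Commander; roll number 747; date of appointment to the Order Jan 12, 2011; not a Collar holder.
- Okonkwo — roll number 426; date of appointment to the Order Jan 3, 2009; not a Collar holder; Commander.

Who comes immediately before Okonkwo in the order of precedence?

By grade within the Order: Harlow and Marino (Knight Commander); then Okonkwo, Moreau, Farouk and Szabo (Commander); then Kapoor, Chaudhari and Tran (Officer).
Harlow and Marino are each not a Collar holder, so the next rule applies.
Harlow and Marino both have roll number 597, so the next rule applies.
Among Harlow and Marino, alphabetically by surname: Harlow before Marino.
Okonkwo, Moreau, Farouk and Szabo are each not a Collar holder, so the next rule applies.
Among Okonkwo, Moreau, Farouk and Szabo, by roll number (lower first): Okonkwo (426) before Moreau (518) before Farouk and Szabo (747).
Among Farouk and Szabo, alphabetically by surname: Farouk before Szabo.
Among Kapoor, Chaudhari and Tran, a Collar holder before not a Collar holder: Kapoor (a Collar holder) before Chaudhari and Tran (not a Collar holder).
Chaudhari and Tran both have roll number 908, so the next rule applies.
Among Chaudhari and Tran, alphabetically by surname: Chaudhari before Tran.
Order: Harlow, Marino, Okonkwo, Moreau, Farouk, Szabo, Kapoor, Chaudhari, Tran.

Marino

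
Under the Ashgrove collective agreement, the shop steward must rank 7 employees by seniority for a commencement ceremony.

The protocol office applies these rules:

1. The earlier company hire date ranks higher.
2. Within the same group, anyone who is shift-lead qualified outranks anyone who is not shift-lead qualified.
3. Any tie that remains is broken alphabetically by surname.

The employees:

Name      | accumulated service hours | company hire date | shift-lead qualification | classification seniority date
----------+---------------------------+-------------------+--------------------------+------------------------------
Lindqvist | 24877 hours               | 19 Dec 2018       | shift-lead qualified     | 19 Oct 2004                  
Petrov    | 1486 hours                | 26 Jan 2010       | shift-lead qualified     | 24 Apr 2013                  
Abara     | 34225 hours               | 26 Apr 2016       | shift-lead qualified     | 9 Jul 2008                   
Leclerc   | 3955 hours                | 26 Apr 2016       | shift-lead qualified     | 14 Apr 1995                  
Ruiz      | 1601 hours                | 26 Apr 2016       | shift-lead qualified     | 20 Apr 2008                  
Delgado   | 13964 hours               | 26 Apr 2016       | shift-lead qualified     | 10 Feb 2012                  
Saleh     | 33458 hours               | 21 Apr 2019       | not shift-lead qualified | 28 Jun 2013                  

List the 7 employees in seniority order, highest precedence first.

Petrov, Abara, Delgado, Leclerc, Ruiz, Lindqvist, Saleh

By company hire date (earlier first): Petrov (26 Jan 2010); then Abara, Delgado, Leclerc and Ruiz (each 26 Apr 2016); then Lindqvist (19 Dec 2018); then Saleh (21 Apr 2019).
Abara, Delgado, Leclerc and Ruiz are each shift-lead qualified, so the next rule applies.
Among Abara, Delgado, Leclerc and Ruiz, alphabetically by surname: Abara before Delgado before Leclerc before Ruiz.
Full order: Petrov, Abara, Delgado, Leclerc, Ruiz, Lindqvist, Saleh.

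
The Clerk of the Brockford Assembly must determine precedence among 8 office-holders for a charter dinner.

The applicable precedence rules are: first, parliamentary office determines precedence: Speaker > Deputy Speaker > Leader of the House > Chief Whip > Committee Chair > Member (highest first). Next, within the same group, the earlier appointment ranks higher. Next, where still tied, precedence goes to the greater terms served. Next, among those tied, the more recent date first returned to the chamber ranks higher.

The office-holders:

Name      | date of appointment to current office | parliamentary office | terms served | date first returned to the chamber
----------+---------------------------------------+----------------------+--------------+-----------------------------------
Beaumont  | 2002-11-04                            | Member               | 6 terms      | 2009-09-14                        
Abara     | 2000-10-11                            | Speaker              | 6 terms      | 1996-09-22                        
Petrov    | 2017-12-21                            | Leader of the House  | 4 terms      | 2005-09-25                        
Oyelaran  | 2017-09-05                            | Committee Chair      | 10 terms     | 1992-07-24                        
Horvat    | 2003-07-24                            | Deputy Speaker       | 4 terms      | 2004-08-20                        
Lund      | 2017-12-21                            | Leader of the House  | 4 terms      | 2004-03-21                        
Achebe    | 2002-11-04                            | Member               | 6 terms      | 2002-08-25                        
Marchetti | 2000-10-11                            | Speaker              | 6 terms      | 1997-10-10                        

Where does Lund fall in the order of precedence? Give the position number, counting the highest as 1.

5

By parliamentary office: Marchetti and Abara (Speaker); then Horvat (Deputy Speaker); then Petrov and Lund (Leader of the House); then Oyelaran (Committee Chair); then Beaumont and Achebe (Member).
Marchetti and Abara both have date of appointment to current office 2000-10-11, so the next rule applies.
Marchetti and Abara both have terms served 6 terms, so the next rule applies.
Among Marchetti and Abara, by date first returned to the chamber (later first): Marchetti (1997-10-10) before Abara (1996-09-22).
Petrov and Lund both have date of appointment to current office 2017-12-21, so the next rule applies.
Petrov and Lund both have terms served 4 terms, so the next rule applies.
Among Petrov and Lund, by date first returned to the chamber (later first): Petrov (2005-09-25) before Lund (2004-03-21).
Beaumont and Achebe both have date of appointment to current office 2002-11-04, so the next rule applies.
Beaumont and Achebe both have terms served 6 terms, so the next rule applies.
Among Beaumont and Achebe, by date first returned to the chamber (later first): Beaumont (2009-09-14) before Achebe (2002-08-25).
Order: Marchetti, Abara, Horvat, Petrov, Lund, Oyelaran, Beaumont, Achebe. So position 5.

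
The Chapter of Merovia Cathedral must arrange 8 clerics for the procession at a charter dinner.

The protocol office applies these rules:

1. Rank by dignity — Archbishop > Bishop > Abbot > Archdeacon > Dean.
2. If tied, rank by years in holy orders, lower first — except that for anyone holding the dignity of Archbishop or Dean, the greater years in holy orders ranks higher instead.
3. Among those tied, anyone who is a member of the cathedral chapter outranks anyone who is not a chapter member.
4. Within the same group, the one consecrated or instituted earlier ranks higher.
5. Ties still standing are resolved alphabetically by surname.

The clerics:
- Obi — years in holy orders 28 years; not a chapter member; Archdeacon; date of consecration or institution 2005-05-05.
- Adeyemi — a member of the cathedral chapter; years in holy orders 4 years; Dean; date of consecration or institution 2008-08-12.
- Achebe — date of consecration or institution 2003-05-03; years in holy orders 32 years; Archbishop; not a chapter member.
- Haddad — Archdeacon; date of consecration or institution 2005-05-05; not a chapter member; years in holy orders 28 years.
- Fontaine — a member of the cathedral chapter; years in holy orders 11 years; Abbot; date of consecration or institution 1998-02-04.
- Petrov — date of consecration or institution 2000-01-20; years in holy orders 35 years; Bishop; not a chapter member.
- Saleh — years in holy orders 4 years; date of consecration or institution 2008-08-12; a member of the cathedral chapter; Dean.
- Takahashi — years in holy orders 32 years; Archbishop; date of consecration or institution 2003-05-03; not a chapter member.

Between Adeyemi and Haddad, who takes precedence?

By dignity: Achebe and Takahashi (Archbishop); then Petrov (Bishop); then Fontaine (Abbot); then Haddad and Obi (Archdeacon); then Adeyemi and Saleh (Dean).
Achebe and Takahashi both have years in holy orders 32 years, so the next rule applies.
Achebe and Takahashi are each not a chapter member, so the next rule applies.
Achebe and Takahashi both have date of consecration or institution 2003-05-03, so the next rule applies.
Among Achebe and Takahashi, alphabetically by surname: Achebe before Takahashi.
Haddad and Obi both have years in holy orders 28 years, so the next rule applies.
Haddad and Obi are each not a chapter member, so the next rule applies.
Haddad and Obi both have date of consecration or institution 2005-05-05, so the next rule applies.
Among Haddad and Obi, alphabetically by surname: Haddad before Obi.
Adeyemi and Saleh both have years in holy orders 4 years, so the next rule applies.
Adeyemi and Saleh are each a member of the cathedral chapter, so the next rule applies.
Adeyemi and Saleh both have date of consecration or institution 2008-08-12, so the next rule applies.
Among Adeyemi and Saleh, alphabetically by surname: Adeyemi before Saleh.
So Haddad takes precedence.

Haddad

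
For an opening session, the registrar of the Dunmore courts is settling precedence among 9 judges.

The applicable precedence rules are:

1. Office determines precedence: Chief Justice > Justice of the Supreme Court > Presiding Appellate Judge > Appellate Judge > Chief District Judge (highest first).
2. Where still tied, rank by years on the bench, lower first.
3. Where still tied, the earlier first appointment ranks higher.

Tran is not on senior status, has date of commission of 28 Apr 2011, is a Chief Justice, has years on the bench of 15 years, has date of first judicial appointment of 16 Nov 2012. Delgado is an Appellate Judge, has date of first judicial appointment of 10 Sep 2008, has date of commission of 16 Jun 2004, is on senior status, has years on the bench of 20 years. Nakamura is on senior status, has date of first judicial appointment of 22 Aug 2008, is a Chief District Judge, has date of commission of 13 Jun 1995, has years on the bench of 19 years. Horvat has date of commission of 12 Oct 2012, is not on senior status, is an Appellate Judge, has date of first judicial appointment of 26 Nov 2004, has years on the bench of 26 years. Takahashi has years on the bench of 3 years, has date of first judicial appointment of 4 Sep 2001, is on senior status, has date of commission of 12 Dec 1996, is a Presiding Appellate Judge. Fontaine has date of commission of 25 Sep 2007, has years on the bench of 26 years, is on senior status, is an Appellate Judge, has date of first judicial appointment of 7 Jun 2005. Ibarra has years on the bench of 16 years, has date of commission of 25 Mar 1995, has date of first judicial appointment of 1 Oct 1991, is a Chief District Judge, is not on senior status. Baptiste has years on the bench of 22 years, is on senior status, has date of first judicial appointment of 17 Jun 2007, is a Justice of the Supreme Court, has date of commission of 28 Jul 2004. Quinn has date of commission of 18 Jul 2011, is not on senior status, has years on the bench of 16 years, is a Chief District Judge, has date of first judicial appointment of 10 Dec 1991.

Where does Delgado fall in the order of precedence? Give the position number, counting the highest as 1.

By office: Tran (Chief Justice); then Baptiste (Justice of the Supreme Court); then Takahashi (Presiding Appellate Judge); then Delgado, Horvat and Fontaine (Appellate Judge); then Ibarra, Quinn and Nakamura (Chief District Judge).
Among Delgado, Horvat and Fontaine, by years on the bench (lower first): Delgado (20 years) before Horvat and Fontaine (26 years).
Among Horvat and Fontaine, by date of first judicial appointment (earlier first): Horvat (26 Nov 2004) before Fontaine (7 Jun 2005).
Among Ibarra, Quinn and Nakamura, by years on the bench (lower first): Ibarra and Quinn (16 years) before Nakamura (19 years).
Among Ibarra and Quinn, by date of first judicial appointment (earlier first): Ibarra (1 Oct 1991) before Quinn (10 Dec 1991).
Order: Tran, Baptiste, Takahashi, Delgado, Horvat, Fontaine, Ibarra, Quinn, Nakamura. So position 4.

4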